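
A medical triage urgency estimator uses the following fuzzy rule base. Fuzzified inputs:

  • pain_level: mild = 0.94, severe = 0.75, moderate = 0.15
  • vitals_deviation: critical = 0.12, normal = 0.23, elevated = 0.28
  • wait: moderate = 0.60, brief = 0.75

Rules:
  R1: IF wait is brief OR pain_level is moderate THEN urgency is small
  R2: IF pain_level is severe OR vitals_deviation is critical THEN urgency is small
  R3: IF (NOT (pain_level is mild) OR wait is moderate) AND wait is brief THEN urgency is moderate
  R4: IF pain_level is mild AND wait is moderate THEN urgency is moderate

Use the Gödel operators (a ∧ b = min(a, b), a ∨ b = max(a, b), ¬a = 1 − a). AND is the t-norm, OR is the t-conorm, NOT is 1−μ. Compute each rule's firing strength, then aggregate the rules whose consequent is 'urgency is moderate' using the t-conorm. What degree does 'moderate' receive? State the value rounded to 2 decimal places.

0.60

R1: brief=0.75, moderate=0.15; OR[max(a, b)] → w = 0.75
R2: severe=0.75, critical=0.12; OR[max(a, b)] → w = 0.75
R3: (¬mild=1−0.94=0.06 OR moderate=0.60) = 0.60; AND[min(a, b)] with brief=0.75 → w = 0.60
R4: mild=0.94, moderate=0.60; AND[min(a, b)] → w = 0.60
Rules with consequent 'moderate': {R3, R4} → strengths 0.60, 0.60
Aggregate via t-conorm [max(a, b)]: 0.60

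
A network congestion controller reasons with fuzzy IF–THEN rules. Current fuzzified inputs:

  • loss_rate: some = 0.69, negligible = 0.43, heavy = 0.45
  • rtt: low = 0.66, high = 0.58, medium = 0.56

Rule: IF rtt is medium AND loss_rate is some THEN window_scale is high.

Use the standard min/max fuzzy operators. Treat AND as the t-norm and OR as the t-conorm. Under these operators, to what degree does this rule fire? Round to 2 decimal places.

firing strength: medium=0.56, some=0.69; AND[min(a, b)] → w = 0.56

0.56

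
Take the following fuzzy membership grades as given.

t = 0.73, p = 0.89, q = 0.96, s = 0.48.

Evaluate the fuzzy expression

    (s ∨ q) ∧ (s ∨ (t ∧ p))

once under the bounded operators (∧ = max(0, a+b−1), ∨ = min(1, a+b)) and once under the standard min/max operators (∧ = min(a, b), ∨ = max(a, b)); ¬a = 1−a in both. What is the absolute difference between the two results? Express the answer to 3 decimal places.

0.270

Under bounded:
  s ∨ q = min(1, a+b) on (0.48, 0.96) = 1.00
  t ∧ p = max(0, a+b−1) on (0.73, 0.89) = 0.62
  s ∨ (t ∧ p) = min(1, a+b) on (0.48, 0.62) = 1.00
  (s ∨ q) ∧ (s ∨ (t ∧ p)) = max(0, a+b−1) on (1.00, 1.00) = 1.00
  → value = 1.0000
Under standard min/max:
  s ∨ q = max(a, b) on (0.48, 0.96) = 0.96
  t ∧ p = min(a, b) on (0.73, 0.89) = 0.73
  s ∨ (t ∧ p) = max(a, b) on (0.48, 0.73) = 0.73
  (s ∨ q) ∧ (s ∨ (t ∧ p)) = min(a, b) on (0.96, 0.73) = 0.73
  → value = 0.7300
|1.0000 − 0.7300| = 0.270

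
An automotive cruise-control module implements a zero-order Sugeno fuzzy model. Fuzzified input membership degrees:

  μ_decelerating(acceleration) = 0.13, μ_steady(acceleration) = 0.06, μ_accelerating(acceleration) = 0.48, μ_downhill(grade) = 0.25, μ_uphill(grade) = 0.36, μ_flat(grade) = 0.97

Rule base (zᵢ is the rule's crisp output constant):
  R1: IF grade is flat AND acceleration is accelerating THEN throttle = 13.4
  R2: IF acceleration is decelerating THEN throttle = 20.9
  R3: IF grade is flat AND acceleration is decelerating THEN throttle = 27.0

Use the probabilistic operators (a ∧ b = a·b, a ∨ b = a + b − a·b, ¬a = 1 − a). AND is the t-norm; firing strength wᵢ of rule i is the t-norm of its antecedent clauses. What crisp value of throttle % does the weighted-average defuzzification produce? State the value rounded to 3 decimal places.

R1 (z=13.4): flat=0.97, accelerating=0.48; AND[a·b] → w = 0.4656
R2 (z=20.9): decelerating=0.13 → w = 0.1300
R3 (z=27.0): flat=0.97, decelerating=0.13; AND[a·b] → w = 0.1261
Weighted average = (0.4656·13.4 + 0.1300·20.9 + 0.1261·27.0) / (0.4656 + 0.1300 + 0.1261)
  = 12.3607 / 0.7217 = 17.127

17.127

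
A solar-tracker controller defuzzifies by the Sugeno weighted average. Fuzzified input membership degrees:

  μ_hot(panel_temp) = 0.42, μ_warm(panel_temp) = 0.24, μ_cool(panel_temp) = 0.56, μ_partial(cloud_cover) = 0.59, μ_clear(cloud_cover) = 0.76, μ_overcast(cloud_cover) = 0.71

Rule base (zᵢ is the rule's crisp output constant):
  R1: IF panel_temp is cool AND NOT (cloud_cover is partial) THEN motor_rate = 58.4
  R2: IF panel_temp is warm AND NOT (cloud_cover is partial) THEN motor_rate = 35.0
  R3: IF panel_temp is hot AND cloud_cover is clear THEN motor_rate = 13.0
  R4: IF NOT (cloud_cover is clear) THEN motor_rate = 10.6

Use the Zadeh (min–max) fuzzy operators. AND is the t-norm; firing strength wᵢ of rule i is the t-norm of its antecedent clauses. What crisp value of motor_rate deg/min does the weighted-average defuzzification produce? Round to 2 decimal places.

R1 (z=58.4): cool=0.56, ¬partial=1−0.59=0.41; AND[min(a, b)] → w = 0.41
R2 (z=35.0): warm=0.24, ¬partial=1−0.59=0.41; AND[min(a, b)] → w = 0.24
R3 (z=13.0): hot=0.42, clear=0.76; AND[min(a, b)] → w = 0.42
R4 (z=10.6): ¬clear=1−0.76=0.24 → w = 0.24
Weighted average = (0.41·58.4 + 0.24·35.0 + 0.42·13.0 + 0.24·10.6) / (0.41 + 0.24 + 0.42 + 0.24)
  = 40.3480 / 1.3100 = 30.80

30.80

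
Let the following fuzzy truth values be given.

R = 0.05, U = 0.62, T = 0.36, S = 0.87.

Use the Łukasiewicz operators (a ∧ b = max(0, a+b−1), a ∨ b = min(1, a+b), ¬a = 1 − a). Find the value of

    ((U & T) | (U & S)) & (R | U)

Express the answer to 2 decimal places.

0.16

U & T = max(0, a+b−1) on (0.62, 0.36) = 0.00
U & S = max(0, a+b−1) on (0.62, 0.87) = 0.49
(U & T) | (U & S) = min(1, a+b) on (0.00, 0.49) = 0.49
R | U = min(1, a+b) on (0.05, 0.62) = 0.67
((U & T) | (U & S)) & (R | U) = max(0, a+b−1) on (0.49, 0.67) = 0.16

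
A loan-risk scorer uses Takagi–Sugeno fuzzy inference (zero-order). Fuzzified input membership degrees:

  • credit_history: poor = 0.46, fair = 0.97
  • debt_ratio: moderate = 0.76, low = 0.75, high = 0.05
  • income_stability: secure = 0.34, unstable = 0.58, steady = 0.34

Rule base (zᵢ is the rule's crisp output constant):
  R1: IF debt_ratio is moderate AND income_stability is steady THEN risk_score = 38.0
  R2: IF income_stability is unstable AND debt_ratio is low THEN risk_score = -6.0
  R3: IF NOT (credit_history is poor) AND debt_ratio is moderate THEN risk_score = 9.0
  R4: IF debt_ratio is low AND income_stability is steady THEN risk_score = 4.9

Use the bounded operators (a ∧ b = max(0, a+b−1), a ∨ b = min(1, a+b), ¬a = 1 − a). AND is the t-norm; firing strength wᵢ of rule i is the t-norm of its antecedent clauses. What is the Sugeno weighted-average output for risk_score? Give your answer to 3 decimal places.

R1 (z=38.0): moderate=0.76, steady=0.34; AND[max(0, a+b−1)] → w = 0.10
R2 (z=-6.0): unstable=0.58, low=0.75; AND[max(0, a+b−1)] → w = 0.33
R3 (z=9.0): ¬poor=1−0.46=0.54, moderate=0.76; AND[max(0, a+b−1)] → w = 0.30
R4 (z=4.9): low=0.75, steady=0.34; AND[max(0, a+b−1)] → w = 0.09
Weighted average = (0.10·38.0 + 0.33·-6.0 + 0.30·9.0 + 0.09·4.9) / (0.10 + 0.33 + 0.30 + 0.09)
  = 4.9610 / 0.8200 = 6.050

6.050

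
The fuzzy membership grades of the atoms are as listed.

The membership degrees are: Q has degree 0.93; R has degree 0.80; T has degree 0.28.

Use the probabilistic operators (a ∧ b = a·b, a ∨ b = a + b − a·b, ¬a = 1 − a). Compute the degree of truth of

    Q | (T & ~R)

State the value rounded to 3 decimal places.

~R = 1 − 0.8000 = 0.2000
T & ~R = a·b on (0.2800, 0.2000) = 0.0560
Q | (T & ~R) = a + b − a·b on (0.9300, 0.0560) = 0.9339

0.934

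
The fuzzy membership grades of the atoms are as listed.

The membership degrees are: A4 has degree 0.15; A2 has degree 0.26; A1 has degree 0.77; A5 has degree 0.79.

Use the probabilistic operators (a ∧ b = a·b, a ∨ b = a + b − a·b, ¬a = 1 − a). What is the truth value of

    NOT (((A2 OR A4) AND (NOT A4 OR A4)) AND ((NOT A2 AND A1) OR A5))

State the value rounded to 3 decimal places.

0.706

A2 OR A4 = a + b − a·b on (0.2600, 0.1500) = 0.3710
NOT A4 = 1 − 0.1500 = 0.8500
NOT A4 OR A4 = a + b − a·b on (0.8500, 0.1500) = 0.8725
(A2 OR A4) AND (NOT A4 OR A4) = a·b on (0.3710, 0.8725) = 0.3237
NOT A2 = 1 − 0.2600 = 0.7400
NOT A2 AND A1 = a·b on (0.7400, 0.7700) = 0.5698
(NOT A2 AND A1) OR A5 = a + b − a·b on (0.5698, 0.7900) = 0.9097
((A2 OR A4) AND (NOT A4 OR A4)) AND ((NOT A2 AND A1) OR A5) = a·b on (0.3237, 0.9097) = 0.2945
NOT (((A2 OR A4) AND (NOT A4 OR A4)) AND ((NOT A2 AND A1) OR A5)) = 1 − 0.2945 = 0.7055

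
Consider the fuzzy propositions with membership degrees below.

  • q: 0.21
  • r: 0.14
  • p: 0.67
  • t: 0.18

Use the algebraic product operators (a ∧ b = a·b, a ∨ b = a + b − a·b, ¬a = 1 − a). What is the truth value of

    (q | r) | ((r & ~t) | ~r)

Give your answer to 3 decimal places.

0.916

q | r = a + b − a·b on (0.2100, 0.1400) = 0.3206
~t = 1 − 0.1800 = 0.8200
r & ~t = a·b on (0.1400, 0.8200) = 0.1148
~r = 1 − 0.1400 = 0.8600
(r & ~t) | ~r = a + b − a·b on (0.1148, 0.8600) = 0.8761
(q | r) | ((r & ~t) | ~r) = a + b − a·b on (0.3206, 0.8761) = 0.9158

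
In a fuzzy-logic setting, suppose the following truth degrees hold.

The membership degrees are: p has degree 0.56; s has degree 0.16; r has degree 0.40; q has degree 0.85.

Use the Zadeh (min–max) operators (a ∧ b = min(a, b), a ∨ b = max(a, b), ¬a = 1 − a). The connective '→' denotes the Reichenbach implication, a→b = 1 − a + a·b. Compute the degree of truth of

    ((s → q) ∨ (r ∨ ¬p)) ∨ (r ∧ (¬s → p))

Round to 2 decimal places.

s → q  [Reichenbach: 1 − a + a·b] with a=0.16, b=0.85 → 0.98
¬p = 1 − 0.56 = 0.44
r ∨ ¬p = max(a, b) on (0.40, 0.44) = 0.44
(s → q) ∨ (r ∨ ¬p) = max(a, b) on (0.98, 0.44) = 0.98
¬s = 1 − 0.16 = 0.84
¬s → p  [Reichenbach: 1 − a + a·b] with a=0.84, b=0.56 → 0.63
r ∧ (¬s → p) = min(a, b) on (0.40, 0.63) = 0.40
((s → q) ∨ (r ∨ ¬p)) ∨ (r ∧ (¬s → p)) = max(a, b) on (0.98, 0.40) = 0.98

0.98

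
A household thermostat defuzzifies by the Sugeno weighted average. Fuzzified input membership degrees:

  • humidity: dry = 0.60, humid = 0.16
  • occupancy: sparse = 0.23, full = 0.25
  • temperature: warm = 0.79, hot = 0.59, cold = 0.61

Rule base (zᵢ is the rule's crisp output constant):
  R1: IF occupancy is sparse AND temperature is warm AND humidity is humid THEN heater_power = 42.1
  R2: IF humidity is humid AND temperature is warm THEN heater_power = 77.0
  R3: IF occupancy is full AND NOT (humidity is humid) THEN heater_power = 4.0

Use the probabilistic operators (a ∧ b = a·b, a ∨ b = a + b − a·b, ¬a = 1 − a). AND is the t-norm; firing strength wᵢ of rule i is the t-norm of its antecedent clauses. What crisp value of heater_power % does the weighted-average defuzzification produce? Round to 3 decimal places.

32.278

R1 (z=42.1): sparse=0.23, warm=0.79, humid=0.16; AND[a·b] → w = 0.0291
R2 (z=77.0): humid=0.16, warm=0.79; AND[a·b] → w = 0.1264
R3 (z=4.0): full=0.25, ¬humid=1−0.16=0.84; AND[a·b] → w = 0.2100
Weighted average = (0.0291·42.1 + 0.1264·77.0 + 0.2100·4.0) / (0.0291 + 0.1264 + 0.2100)
  = 11.7967 / 0.3655 = 32.278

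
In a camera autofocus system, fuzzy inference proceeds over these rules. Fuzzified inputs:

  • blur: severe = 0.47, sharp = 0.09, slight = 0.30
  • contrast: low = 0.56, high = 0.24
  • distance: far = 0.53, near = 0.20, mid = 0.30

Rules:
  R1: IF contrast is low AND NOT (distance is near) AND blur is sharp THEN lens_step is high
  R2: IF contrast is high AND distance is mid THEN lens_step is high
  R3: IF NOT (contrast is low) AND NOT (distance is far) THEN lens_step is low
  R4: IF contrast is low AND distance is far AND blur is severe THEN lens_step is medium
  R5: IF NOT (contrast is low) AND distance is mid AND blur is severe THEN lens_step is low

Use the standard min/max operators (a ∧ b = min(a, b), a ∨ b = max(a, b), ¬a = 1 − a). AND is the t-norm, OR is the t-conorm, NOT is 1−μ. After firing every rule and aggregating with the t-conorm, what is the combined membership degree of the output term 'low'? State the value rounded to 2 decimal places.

R1: low=0.56, ¬near=1−0.20=0.80, sharp=0.09; AND[min(a, b)] → w = 0.09
R2: high=0.24, mid=0.30; AND[min(a, b)] → w = 0.24
R3: ¬low=1−0.56=0.44, ¬far=1−0.53=0.47; AND[min(a, b)] → w = 0.44
R4: low=0.56, far=0.53, severe=0.47; AND[min(a, b)] → w = 0.47
R5: ¬low=1−0.56=0.44, mid=0.30, severe=0.47; AND[min(a, b)] → w = 0.30
Rules with consequent 'low': {R3, R5} → strengths 0.44, 0.30
Aggregate via t-conorm [max(a, b)]: 0.44

0.44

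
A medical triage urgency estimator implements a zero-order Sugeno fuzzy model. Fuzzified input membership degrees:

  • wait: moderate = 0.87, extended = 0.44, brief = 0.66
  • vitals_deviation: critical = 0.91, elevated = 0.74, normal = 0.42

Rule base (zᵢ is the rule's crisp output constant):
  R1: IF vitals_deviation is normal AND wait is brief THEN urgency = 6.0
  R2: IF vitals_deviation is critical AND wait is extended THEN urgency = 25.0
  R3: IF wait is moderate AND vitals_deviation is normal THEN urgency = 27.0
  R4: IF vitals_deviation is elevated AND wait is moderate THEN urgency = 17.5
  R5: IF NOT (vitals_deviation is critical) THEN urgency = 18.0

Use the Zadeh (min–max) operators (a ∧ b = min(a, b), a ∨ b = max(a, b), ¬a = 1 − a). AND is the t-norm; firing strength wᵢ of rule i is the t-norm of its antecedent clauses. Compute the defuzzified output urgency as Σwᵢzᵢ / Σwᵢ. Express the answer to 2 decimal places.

R1 (z=6.0): normal=0.42, brief=0.66; AND[min(a, b)] → w = 0.42
R2 (z=25.0): critical=0.91, extended=0.44; AND[min(a, b)] → w = 0.44
R3 (z=27.0): moderate=0.87, normal=0.42; AND[min(a, b)] → w = 0.42
R4 (z=17.5): elevated=0.74, moderate=0.87; AND[min(a, b)] → w = 0.74
R5 (z=18.0): ¬critical=1−0.91=0.09 → w = 0.09
Weighted average = (0.42·6.0 + 0.44·25.0 + 0.42·27.0 + 0.74·17.5 + 0.09·18.0) / (0.42 + 0.44 + 0.42 + 0.74 + 0.09)
  = 39.4300 / 2.1100 = 18.69

18.69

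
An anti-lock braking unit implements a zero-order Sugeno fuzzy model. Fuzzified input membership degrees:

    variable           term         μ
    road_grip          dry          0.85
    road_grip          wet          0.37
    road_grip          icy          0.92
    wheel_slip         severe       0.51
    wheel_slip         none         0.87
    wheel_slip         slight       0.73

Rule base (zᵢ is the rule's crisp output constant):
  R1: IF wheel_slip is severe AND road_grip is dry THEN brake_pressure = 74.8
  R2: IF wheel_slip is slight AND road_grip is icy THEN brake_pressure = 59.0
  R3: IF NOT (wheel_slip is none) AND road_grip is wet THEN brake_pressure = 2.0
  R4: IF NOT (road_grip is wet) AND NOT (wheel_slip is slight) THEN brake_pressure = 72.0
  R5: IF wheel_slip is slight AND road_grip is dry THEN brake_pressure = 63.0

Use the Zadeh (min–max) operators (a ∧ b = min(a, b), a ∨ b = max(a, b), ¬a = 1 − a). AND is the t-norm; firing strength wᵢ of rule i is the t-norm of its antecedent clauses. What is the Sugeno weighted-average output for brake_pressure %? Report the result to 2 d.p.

R1 (z=74.8): severe=0.51, dry=0.85; AND[min(a, b)] → w = 0.51
R2 (z=59.0): slight=0.73, icy=0.92; AND[min(a, b)] → w = 0.73
R3 (z=2.0): ¬none=1−0.87=0.13, wet=0.37; AND[min(a, b)] → w = 0.13
R4 (z=72.0): ¬wet=1−0.37=0.63, ¬slight=1−0.73=0.27; AND[min(a, b)] → w = 0.27
R5 (z=63.0): slight=0.73, dry=0.85; AND[min(a, b)] → w = 0.73
Weighted average = (0.51·74.8 + 0.73·59.0 + 0.13·2.0 + 0.27·72.0 + 0.73·63.0) / (0.51 + 0.73 + 0.13 + 0.27 + 0.73)
  = 146.9080 / 2.3700 = 61.99

61.99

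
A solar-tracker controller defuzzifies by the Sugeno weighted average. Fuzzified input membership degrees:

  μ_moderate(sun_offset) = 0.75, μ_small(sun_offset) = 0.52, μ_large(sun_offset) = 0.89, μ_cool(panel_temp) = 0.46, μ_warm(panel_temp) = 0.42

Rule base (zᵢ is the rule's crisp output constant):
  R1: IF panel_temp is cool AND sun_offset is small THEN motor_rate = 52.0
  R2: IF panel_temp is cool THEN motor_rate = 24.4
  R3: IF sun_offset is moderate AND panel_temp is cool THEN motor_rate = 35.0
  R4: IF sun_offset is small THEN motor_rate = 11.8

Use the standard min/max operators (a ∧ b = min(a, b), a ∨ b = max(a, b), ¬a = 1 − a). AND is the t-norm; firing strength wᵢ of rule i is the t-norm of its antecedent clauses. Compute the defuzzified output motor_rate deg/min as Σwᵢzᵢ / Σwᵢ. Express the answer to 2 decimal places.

30.20

R1 (z=52.0): cool=0.46, small=0.52; AND[min(a, b)] → w = 0.46
R2 (z=24.4): cool=0.46 → w = 0.46
R3 (z=35.0): moderate=0.75, cool=0.46; AND[min(a, b)] → w = 0.46
R4 (z=11.8): small=0.52 → w = 0.52
Weighted average = (0.46·52.0 + 0.46·24.4 + 0.46·35.0 + 0.52·11.8) / (0.46 + 0.46 + 0.46 + 0.52)
  = 57.3800 / 1.9000 = 30.20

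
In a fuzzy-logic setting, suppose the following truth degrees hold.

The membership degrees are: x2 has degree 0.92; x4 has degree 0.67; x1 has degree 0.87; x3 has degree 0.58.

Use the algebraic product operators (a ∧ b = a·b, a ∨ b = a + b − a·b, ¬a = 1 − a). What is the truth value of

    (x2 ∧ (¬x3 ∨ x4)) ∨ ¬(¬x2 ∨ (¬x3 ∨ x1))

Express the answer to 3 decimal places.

0.762

¬x3 = 1 − 0.5800 = 0.4200
¬x3 ∨ x4 = a + b − a·b on (0.4200, 0.6700) = 0.8086
x2 ∧ (¬x3 ∨ x4) = a·b on (0.9200, 0.8086) = 0.7439
¬x2 = 1 − 0.9200 = 0.0800
¬x3 = 1 − 0.5800 = 0.4200
¬x3 ∨ x1 = a + b − a·b on (0.4200, 0.8700) = 0.9246
¬x2 ∨ (¬x3 ∨ x1) = a + b − a·b on (0.0800, 0.9246) = 0.9306
¬(¬x2 ∨ (¬x3 ∨ x1)) = 1 − 0.9306 = 0.0694
(x2 ∧ (¬x3 ∨ x4)) ∨ ¬(¬x2 ∨ (¬x3 ∨ x1)) = a + b − a·b on (0.7439, 0.0694) = 0.7617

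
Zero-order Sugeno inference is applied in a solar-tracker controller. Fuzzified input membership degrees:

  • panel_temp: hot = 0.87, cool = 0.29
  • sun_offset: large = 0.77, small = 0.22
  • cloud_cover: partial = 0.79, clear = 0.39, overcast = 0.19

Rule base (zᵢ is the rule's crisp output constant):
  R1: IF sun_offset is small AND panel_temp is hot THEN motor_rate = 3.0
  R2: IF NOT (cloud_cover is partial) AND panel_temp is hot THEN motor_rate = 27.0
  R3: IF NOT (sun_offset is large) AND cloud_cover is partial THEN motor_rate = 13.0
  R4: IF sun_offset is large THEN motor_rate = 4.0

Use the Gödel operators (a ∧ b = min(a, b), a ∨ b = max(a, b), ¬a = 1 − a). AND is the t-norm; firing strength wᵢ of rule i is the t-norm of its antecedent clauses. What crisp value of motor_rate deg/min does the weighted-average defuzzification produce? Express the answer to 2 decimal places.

R1 (z=3.0): small=0.22, hot=0.87; AND[min(a, b)] → w = 0.22
R2 (z=27.0): ¬partial=1−0.79=0.21, hot=0.87; AND[min(a, b)] → w = 0.21
R3 (z=13.0): ¬large=1−0.77=0.23, partial=0.79; AND[min(a, b)] → w = 0.23
R4 (z=4.0): large=0.77 → w = 0.77
Weighted average = (0.22·3.0 + 0.21·27.0 + 0.23·13.0 + 0.77·4.0) / (0.22 + 0.21 + 0.23 + 0.77)
  = 12.4000 / 1.4300 = 8.67

8.67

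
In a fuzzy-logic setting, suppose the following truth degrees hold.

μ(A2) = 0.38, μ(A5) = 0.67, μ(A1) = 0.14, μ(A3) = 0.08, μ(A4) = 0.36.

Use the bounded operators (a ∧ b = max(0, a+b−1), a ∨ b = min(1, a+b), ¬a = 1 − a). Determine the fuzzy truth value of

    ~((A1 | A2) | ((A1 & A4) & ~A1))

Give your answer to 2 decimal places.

A1 | A2 = min(1, a+b) on (0.14, 0.38) = 0.52
A1 & A4 = max(0, a+b−1) on (0.14, 0.36) = 0.00
~A1 = 1 − 0.14 = 0.86
(A1 & A4) & ~A1 = max(0, a+b−1) on (0.00, 0.86) = 0.00
(A1 | A2) | ((A1 & A4) & ~A1) = min(1, a+b) on (0.52, 0.00) = 0.52
~((A1 | A2) | ((A1 & A4) & ~A1)) = 1 − 0.52 = 0.48

0.48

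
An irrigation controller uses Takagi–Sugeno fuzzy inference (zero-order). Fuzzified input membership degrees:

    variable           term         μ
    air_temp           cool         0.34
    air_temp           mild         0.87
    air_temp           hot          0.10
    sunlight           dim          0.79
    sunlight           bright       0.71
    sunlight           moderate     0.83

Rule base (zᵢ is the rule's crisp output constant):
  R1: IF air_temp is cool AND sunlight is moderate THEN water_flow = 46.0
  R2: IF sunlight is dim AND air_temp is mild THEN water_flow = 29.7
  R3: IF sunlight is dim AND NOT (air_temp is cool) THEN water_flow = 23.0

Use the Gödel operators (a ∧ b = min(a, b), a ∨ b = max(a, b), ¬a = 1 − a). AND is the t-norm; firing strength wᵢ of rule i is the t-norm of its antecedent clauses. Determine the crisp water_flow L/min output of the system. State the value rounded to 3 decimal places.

30.326

R1 (z=46.0): cool=0.34, moderate=0.83; AND[min(a, b)] → w = 0.34
R2 (z=29.7): dim=0.79, mild=0.87; AND[min(a, b)] → w = 0.79
R3 (z=23.0): dim=0.79, ¬cool=1−0.34=0.66; AND[min(a, b)] → w = 0.66
Weighted average = (0.34·46.0 + 0.79·29.7 + 0.66·23.0) / (0.34 + 0.79 + 0.66)
  = 54.2830 / 1.7900 = 30.326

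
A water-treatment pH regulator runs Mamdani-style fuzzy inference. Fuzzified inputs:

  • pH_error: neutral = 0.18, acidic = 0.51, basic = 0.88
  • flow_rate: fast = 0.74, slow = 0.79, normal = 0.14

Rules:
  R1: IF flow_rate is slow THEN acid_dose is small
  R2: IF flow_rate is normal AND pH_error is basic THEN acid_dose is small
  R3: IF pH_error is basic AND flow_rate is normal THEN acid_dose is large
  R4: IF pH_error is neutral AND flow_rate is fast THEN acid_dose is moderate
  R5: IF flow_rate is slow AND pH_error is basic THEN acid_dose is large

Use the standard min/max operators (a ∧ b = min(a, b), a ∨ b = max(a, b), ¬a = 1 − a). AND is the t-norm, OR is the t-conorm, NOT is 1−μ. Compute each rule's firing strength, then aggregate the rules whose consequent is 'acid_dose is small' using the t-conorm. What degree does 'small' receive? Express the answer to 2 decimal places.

0.79

R1: slow=0.79 → w = 0.79
R2: normal=0.14, basic=0.88; AND[min(a, b)] → w = 0.14
R3: basic=0.88, normal=0.14; AND[min(a, b)] → w = 0.14
R4: neutral=0.18, fast=0.74; AND[min(a, b)] → w = 0.18
R5: slow=0.79, basic=0.88; AND[min(a, b)] → w = 0.79
Rules with consequent 'small': {R1, R2} → strengths 0.79, 0.14
Aggregate via t-conorm [max(a, b)]: 0.79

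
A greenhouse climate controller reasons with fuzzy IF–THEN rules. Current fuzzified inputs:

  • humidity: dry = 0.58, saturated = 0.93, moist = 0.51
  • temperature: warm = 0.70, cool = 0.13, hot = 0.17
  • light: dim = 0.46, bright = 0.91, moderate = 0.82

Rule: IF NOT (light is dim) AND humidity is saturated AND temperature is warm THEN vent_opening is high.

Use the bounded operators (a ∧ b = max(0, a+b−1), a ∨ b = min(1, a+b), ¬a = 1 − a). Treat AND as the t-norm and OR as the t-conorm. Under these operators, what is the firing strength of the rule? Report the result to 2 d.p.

0.17

firing strength: ¬dim=1−0.46=0.54, saturated=0.93, warm=0.70; AND[max(0, a+b−1)] → w = 0.17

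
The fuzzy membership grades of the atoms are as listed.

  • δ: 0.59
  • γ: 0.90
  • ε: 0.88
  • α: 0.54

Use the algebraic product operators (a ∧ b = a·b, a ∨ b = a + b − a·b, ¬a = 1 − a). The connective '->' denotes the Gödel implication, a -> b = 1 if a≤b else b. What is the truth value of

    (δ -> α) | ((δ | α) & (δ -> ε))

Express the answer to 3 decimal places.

0.913

δ -> α  [Gödel: 1 if a≤b else b] with a=0.5900, b=0.5400 → 0.5400
δ | α = a + b − a·b on (0.5900, 0.5400) = 0.8114
δ -> ε  [Gödel: 1 if a≤b else b] with a=0.5900, b=0.8800 → 1.0000
(δ | α) & (δ -> ε) = a·b on (0.8114, 1.0000) = 0.8114
(δ -> α) | ((δ | α) & (δ -> ε)) = a + b − a·b on (0.5400, 0.8114) = 0.9132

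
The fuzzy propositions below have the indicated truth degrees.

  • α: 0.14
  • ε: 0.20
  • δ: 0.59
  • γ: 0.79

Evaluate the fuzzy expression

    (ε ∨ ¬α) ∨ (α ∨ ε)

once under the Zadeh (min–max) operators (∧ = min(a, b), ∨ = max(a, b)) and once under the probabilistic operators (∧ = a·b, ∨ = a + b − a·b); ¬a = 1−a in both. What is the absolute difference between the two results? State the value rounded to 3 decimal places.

Under Zadeh (min–max):
  ¬α = 1 − 0.14 = 0.86
  ε ∨ ¬α = max(a, b) on (0.20, 0.86) = 0.86
  α ∨ ε = max(a, b) on (0.14, 0.20) = 0.20
  (ε ∨ ¬α) ∨ (α ∨ ε) = max(a, b) on (0.86, 0.20) = 0.86
  → value = 0.8600
Under probabilistic:
  ¬α = 1 − 0.1400 = 0.8600
  ε ∨ ¬α = a + b − a·b on (0.2000, 0.8600) = 0.8880
  α ∨ ε = a + b − a·b on (0.1400, 0.2000) = 0.3120
  (ε ∨ ¬α) ∨ (α ∨ ε) = a + b − a·b on (0.8880, 0.3120) = 0.9229
  → value = 0.9229
|0.8600 − 0.9229| = 0.063

0.063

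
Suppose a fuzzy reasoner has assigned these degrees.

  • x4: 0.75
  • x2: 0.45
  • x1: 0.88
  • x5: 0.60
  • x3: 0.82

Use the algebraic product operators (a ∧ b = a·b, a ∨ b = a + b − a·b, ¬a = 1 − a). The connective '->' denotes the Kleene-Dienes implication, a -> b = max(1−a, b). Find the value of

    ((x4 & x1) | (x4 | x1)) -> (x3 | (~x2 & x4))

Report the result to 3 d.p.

x4 & x1 = a·b on (0.7500, 0.8800) = 0.6600
x4 | x1 = a + b − a·b on (0.7500, 0.8800) = 0.9700
(x4 & x1) | (x4 | x1) = a + b − a·b on (0.6600, 0.9700) = 0.9898
~x2 = 1 − 0.4500 = 0.5500
~x2 & x4 = a·b on (0.5500, 0.7500) = 0.4125
x3 | (~x2 & x4) = a + b − a·b on (0.8200, 0.4125) = 0.8942
((x4 & x1) | (x4 | x1)) -> (x3 | (~x2 & x4))  [Kleene-Dienes: max(1−a, b)] with a=0.9898, b=0.8942 → 0.8942

0.894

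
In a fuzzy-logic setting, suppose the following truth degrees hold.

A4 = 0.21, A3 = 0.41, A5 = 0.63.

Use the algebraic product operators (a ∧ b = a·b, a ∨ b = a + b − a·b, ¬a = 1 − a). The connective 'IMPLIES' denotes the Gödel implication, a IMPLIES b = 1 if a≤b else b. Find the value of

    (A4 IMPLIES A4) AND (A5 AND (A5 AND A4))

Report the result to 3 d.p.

A4 IMPLIES A4  [Gödel: 1 if a≤b else b] with a=0.2100, b=0.2100 → 1.0000
A5 AND A4 = a·b on (0.6300, 0.2100) = 0.1323
A5 AND (A5 AND A4) = a·b on (0.6300, 0.1323) = 0.0833
(A4 IMPLIES A4) AND (A5 AND (A5 AND A4)) = a·b on (1.0000, 0.0833) = 0.0833

0.083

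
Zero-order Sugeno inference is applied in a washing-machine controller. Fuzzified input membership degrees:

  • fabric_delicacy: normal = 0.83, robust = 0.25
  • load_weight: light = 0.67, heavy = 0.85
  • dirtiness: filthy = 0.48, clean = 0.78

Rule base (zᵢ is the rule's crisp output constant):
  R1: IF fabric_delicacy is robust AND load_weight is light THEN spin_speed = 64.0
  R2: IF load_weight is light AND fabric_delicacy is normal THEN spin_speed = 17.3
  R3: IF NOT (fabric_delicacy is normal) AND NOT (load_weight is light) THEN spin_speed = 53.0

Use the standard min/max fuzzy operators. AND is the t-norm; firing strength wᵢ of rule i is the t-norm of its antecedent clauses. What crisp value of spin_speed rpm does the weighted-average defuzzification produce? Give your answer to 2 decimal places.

33.58

R1 (z=64.0): robust=0.25, light=0.67; AND[min(a, b)] → w = 0.25
R2 (z=17.3): light=0.67, normal=0.83; AND[min(a, b)] → w = 0.67
R3 (z=53.0): ¬normal=1−0.83=0.17, ¬light=1−0.67=0.33; AND[min(a, b)] → w = 0.17
Weighted average = (0.25·64.0 + 0.67·17.3 + 0.17·53.0) / (0.25 + 0.67 + 0.17)
  = 36.6010 / 1.0900 = 33.58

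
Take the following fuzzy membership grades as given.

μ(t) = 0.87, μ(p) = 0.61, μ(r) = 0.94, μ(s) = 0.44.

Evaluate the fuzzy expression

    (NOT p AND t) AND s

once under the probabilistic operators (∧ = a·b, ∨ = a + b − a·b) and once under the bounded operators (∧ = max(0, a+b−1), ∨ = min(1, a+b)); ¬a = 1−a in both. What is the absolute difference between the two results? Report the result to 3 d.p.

0.149

Under probabilistic:
  NOT p = 1 − 0.6100 = 0.3900
  NOT p AND t = a·b on (0.3900, 0.8700) = 0.3393
  (NOT p AND t) AND s = a·b on (0.3393, 0.4400) = 0.1493
  → value = 0.1493
Under bounded:
  NOT p = 1 − 0.61 = 0.39
  NOT p AND t = max(0, a+b−1) on (0.39, 0.87) = 0.26
  (NOT p AND t) AND s = max(0, a+b−1) on (0.26, 0.44) = 0.00
  → value = 0.0000
|0.1493 − 0.0000| = 0.149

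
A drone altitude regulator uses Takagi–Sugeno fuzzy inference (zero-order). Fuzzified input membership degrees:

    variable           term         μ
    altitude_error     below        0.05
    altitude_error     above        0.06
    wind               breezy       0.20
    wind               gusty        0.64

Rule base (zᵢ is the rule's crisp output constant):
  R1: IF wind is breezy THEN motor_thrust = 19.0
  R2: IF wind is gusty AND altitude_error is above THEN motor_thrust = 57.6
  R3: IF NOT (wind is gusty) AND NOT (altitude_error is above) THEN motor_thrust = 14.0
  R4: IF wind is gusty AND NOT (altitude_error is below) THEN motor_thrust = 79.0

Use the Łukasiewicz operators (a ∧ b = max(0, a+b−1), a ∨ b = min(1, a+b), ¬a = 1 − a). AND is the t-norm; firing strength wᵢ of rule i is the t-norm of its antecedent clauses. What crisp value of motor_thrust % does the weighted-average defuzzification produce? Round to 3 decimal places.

50.101

R1 (z=19.0): breezy=0.20 → w = 0.20
R2 (z=57.6): gusty=0.64, above=0.06; AND[max(0, a+b−1)] → w = 0.00
R3 (z=14.0): ¬gusty=1−0.64=0.36, ¬above=1−0.06=0.94; AND[max(0, a+b−1)] → w = 0.30
R4 (z=79.0): gusty=0.64, ¬below=1−0.05=0.95; AND[max(0, a+b−1)] → w = 0.59
Weighted average = (0.20·19.0 + 0.00·57.6 + 0.30·14.0 + 0.59·79.0) / (0.20 + 0.00 + 0.30 + 0.59)
  = 54.6100 / 1.0900 = 50.101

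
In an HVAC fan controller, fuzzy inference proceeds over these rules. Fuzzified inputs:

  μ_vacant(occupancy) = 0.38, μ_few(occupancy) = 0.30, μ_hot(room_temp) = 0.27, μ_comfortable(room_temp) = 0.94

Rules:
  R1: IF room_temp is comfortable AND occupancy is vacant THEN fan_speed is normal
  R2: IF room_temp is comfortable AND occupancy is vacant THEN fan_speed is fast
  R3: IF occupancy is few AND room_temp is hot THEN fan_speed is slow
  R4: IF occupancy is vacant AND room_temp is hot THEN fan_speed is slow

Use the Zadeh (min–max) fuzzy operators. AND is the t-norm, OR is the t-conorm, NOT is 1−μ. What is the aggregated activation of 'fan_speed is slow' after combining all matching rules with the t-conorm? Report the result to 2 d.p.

R1: comfortable=0.94, vacant=0.38; AND[min(a, b)] → w = 0.38
R2: comfortable=0.94, vacant=0.38; AND[min(a, b)] → w = 0.38
R3: few=0.30, hot=0.27; AND[min(a, b)] → w = 0.27
R4: vacant=0.38, hot=0.27; AND[min(a, b)] → w = 0.27
Rules with consequent 'slow': {R3, R4} → strengths 0.27, 0.27
Aggregate via t-conorm [max(a, b)]: 0.27

0.27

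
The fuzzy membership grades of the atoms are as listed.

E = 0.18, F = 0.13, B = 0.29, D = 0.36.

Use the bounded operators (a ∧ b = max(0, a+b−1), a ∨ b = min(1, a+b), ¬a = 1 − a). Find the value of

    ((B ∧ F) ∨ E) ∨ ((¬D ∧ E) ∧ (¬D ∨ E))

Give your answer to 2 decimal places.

B ∧ F = max(0, a+b−1) on (0.29, 0.13) = 0.00
(B ∧ F) ∨ E = min(1, a+b) on (0.00, 0.18) = 0.18
¬D = 1 − 0.36 = 0.64
¬D ∧ E = max(0, a+b−1) on (0.64, 0.18) = 0.00
¬D = 1 − 0.36 = 0.64
¬D ∨ E = min(1, a+b) on (0.64, 0.18) = 0.82
(¬D ∧ E) ∧ (¬D ∨ E) = max(0, a+b−1) on (0.00, 0.82) = 0.00
((B ∧ F) ∨ E) ∨ ((¬D ∧ E) ∧ (¬D ∨ E)) = min(1, a+b) on (0.18, 0.00) = 0.18

0.18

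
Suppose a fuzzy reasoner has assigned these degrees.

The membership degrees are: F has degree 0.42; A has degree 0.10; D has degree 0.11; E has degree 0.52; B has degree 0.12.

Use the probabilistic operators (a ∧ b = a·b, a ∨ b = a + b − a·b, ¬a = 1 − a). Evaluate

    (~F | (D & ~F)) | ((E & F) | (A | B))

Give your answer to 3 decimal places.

0.757

~F = 1 − 0.4200 = 0.5800
~F = 1 − 0.4200 = 0.5800
D & ~F = a·b on (0.1100, 0.5800) = 0.0638
~F | (D & ~F) = a + b − a·b on (0.5800, 0.0638) = 0.6068
E & F = a·b on (0.5200, 0.4200) = 0.2184
A | B = a + b − a·b on (0.1000, 0.1200) = 0.2080
(E & F) | (A | B) = a + b − a·b on (0.2184, 0.2080) = 0.3810
(~F | (D & ~F)) | ((E & F) | (A | B)) = a + b − a·b on (0.6068, 0.3810) = 0.7566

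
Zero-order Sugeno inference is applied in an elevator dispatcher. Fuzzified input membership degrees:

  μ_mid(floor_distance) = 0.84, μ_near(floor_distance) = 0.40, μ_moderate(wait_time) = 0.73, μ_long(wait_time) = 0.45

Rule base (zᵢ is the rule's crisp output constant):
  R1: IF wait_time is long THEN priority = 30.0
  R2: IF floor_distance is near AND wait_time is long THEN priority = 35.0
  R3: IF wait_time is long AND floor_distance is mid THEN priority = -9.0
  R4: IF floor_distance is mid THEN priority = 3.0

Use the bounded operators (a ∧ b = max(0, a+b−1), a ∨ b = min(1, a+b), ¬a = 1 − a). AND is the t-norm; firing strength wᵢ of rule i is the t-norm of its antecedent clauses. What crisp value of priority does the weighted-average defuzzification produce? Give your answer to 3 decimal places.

8.487

R1 (z=30.0): long=0.45 → w = 0.45
R2 (z=35.0): near=0.40, long=0.45; AND[max(0, a+b−1)] → w = 0.00
R3 (z=-9.0): long=0.45, mid=0.84; AND[max(0, a+b−1)] → w = 0.29
R4 (z=3.0): mid=0.84 → w = 0.84
Weighted average = (0.45·30.0 + 0.00·35.0 + 0.29·-9.0 + 0.84·3.0) / (0.45 + 0.00 + 0.29 + 0.84)
  = 13.4100 / 1.5800 = 8.487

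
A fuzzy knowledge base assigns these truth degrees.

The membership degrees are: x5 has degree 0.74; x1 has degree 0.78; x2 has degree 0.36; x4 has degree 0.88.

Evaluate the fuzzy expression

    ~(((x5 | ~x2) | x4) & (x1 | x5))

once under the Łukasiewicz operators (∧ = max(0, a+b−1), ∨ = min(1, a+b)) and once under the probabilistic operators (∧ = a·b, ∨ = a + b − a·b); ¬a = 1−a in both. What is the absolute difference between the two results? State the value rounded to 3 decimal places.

Under Łukasiewicz:
  ~x2 = 1 − 0.36 = 0.64
  x5 | ~x2 = min(1, a+b) on (0.74, 0.64) = 1.00
  (x5 | ~x2) | x4 = min(1, a+b) on (1.00, 0.88) = 1.00
  x1 | x5 = min(1, a+b) on (0.78, 0.74) = 1.00
  ((x5 | ~x2) | x4) & (x1 | x5) = max(0, a+b−1) on (1.00, 1.00) = 1.00
  ~(((x5 | ~x2) | x4) & (x1 | x5)) = 1 − 1.00 = 0.00
  → value = 0.0000
Under probabilistic:
  ~x2 = 1 − 0.3600 = 0.6400
  x5 | ~x2 = a + b − a·b on (0.7400, 0.6400) = 0.9064
  (x5 | ~x2) | x4 = a + b − a·b on (0.9064, 0.8800) = 0.9888
  x1 | x5 = a + b − a·b on (0.7800, 0.7400) = 0.9428
  ((x5 | ~x2) | x4) & (x1 | x5) = a·b on (0.9888, 0.9428) = 0.9322
  ~(((x5 | ~x2) | x4) & (x1 | x5)) = 1 − 0.9322 = 0.0678
  → value = 0.0678
|0.0000 − 0.0678| = 0.068

0.068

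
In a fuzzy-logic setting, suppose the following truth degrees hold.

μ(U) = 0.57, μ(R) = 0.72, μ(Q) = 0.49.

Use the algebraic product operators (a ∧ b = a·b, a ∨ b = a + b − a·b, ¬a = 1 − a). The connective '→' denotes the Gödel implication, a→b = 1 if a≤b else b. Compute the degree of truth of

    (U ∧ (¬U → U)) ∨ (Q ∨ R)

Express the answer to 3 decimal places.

¬U = 1 − 0.5700 = 0.4300
¬U → U  [Gödel: 1 if a≤b else b] with a=0.4300, b=0.5700 → 1.0000
U ∧ (¬U → U) = a·b on (0.5700, 1.0000) = 0.5700
Q ∨ R = a + b − a·b on (0.4900, 0.7200) = 0.8572
(U ∧ (¬U → U)) ∨ (Q ∨ R) = a + b − a·b on (0.5700, 0.8572) = 0.9386

0.939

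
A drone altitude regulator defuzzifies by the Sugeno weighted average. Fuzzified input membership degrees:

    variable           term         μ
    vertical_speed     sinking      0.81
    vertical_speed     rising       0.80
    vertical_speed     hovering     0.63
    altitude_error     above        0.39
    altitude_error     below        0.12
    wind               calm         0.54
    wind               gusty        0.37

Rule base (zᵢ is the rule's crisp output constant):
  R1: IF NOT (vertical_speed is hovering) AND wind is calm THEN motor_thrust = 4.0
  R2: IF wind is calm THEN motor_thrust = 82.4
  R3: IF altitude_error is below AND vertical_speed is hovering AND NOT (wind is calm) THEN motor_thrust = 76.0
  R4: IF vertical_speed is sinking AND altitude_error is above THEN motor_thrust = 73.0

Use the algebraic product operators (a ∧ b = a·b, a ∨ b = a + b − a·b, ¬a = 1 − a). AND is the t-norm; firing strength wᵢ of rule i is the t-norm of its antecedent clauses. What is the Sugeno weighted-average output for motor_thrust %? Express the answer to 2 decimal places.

65.11

R1 (z=4.0): ¬hovering=1−0.63=0.37, calm=0.54; AND[a·b] → w = 0.1998
R2 (z=82.4): calm=0.54 → w = 0.5400
R3 (z=76.0): below=0.12, hovering=0.63, ¬calm=1−0.54=0.46; AND[a·b] → w = 0.0348
R4 (z=73.0): sinking=0.81, above=0.39; AND[a·b] → w = 0.3159
Weighted average = (0.1998·4.0 + 0.5400·82.4 + 0.0348·76.0 + 0.3159·73.0) / (0.1998 + 0.5400 + 0.0348 + 0.3159)
  = 70.9989 / 1.0905 = 65.11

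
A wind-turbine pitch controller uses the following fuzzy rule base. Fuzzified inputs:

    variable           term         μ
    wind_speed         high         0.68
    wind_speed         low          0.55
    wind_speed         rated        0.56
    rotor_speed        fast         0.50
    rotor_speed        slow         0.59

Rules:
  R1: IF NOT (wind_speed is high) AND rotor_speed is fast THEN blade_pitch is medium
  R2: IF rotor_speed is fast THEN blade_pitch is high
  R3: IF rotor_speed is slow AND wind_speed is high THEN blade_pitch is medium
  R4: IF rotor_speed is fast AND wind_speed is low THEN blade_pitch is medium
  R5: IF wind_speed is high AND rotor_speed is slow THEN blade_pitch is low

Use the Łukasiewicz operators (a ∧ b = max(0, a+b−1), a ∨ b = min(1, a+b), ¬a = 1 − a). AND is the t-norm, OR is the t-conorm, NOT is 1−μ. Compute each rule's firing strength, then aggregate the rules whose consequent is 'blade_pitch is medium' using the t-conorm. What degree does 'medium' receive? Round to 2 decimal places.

0.32

R1: ¬high=1−0.68=0.32, fast=0.50; AND[max(0, a+b−1)] → w = 0.00
R2: fast=0.50 → w = 0.50
R3: slow=0.59, high=0.68; AND[max(0, a+b−1)] → w = 0.27
R4: fast=0.50, low=0.55; AND[max(0, a+b−1)] → w = 0.05
R5: high=0.68, slow=0.59; AND[max(0, a+b−1)] → w = 0.27
Rules with consequent 'medium': {R1, R3, R4} → strengths 0.00, 0.27, 0.05
Aggregate via t-conorm [min(1, a+b)]: 0.32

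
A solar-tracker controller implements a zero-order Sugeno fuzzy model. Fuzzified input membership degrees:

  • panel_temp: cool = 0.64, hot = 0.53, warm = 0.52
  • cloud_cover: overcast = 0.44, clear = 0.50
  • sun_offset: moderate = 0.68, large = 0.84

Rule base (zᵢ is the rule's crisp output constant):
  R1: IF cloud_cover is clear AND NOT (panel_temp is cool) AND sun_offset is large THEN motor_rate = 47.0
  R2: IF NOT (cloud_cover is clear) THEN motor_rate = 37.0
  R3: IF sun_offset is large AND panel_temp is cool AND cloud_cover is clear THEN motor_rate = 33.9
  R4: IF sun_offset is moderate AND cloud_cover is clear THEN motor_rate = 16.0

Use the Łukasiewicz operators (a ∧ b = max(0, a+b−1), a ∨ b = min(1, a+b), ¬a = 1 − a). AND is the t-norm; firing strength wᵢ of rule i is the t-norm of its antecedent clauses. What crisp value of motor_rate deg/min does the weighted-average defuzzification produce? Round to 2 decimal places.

R1 (z=47.0): clear=0.50, ¬cool=1−0.64=0.36, large=0.84; AND[max(0, a+b−1)] → w = 0.00
R2 (z=37.0): ¬clear=1−0.50=0.50 → w = 0.50
R3 (z=33.9): large=0.84, cool=0.64, clear=0.50; AND[max(0, a+b−1)] → w = 0.00
R4 (z=16.0): moderate=0.68, clear=0.50; AND[max(0, a+b−1)] → w = 0.18
Weighted average = (0.00·47.0 + 0.50·37.0 + 0.00·33.9 + 0.18·16.0) / (0.00 + 0.50 + 0.00 + 0.18)
  = 21.3800 / 0.6800 = 31.44

31.44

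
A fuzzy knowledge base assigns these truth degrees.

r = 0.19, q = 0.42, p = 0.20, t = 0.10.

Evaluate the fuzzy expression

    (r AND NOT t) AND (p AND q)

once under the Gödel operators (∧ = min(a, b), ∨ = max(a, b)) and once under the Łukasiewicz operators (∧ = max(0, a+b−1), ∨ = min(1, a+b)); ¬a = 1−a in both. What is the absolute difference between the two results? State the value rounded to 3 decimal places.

Under Gödel:
  NOT t = 1 − 0.10 = 0.90
  r AND NOT t = min(a, b) on (0.19, 0.90) = 0.19
  p AND q = min(a, b) on (0.20, 0.42) = 0.20
  (r AND NOT t) AND (p AND q) = min(a, b) on (0.19, 0.20) = 0.19
  → value = 0.1900
Under Łukasiewicz:
  NOT t = 1 − 0.10 = 0.90
  r AND NOT t = max(0, a+b−1) on (0.19, 0.90) = 0.09
  p AND q = max(0, a+b−1) on (0.20, 0.42) = 0.00
  (r AND NOT t) AND (p AND q) = max(0, a+b−1) on (0.09, 0.00) = 0.00
  → value = 0.0000
|0.1900 − 0.0000| = 0.190

0.190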